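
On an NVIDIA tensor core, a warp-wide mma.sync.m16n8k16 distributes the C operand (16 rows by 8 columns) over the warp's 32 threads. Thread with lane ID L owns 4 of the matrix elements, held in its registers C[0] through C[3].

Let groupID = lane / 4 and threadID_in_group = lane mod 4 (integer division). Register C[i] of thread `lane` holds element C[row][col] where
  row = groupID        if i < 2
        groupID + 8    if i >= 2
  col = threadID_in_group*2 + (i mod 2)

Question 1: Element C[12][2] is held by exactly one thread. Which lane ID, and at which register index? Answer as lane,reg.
17,2

r:12=>grp=4,rB=1  c:2=>tig=1,lo=0
L=4*4+1=17  i=1*2+0=2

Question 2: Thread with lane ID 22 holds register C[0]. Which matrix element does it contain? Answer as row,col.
5,4

L=22=>grp=22>>2=5, tig=22&3=2
[0]=>row 5+0=5  col 2·2+0=4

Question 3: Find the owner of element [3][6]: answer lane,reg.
r=3->g=3,rb=0  c=6->t=3,b0=0
L=3*4+3=15  i=0*2+0=0

15,0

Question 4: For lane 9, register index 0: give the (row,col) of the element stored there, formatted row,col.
L=9=>grp=9>>2=2, tig=9&3=1
[0]=>row 2+0=2  col 1·2+0=2

2,2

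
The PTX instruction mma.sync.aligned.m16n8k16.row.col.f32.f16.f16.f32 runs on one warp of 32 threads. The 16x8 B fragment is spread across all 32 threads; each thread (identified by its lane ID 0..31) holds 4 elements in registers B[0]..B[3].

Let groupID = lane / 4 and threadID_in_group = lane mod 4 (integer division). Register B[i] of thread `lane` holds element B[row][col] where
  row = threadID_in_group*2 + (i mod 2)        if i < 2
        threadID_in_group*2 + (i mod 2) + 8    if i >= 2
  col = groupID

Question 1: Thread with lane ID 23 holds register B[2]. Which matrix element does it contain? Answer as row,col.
lane 23: gid=5 (23/4), tid=3 (23%4)
i=2: r=3*2+0+8=14, c=gid=5

14,5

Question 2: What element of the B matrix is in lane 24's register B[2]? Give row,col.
L=24⇒gr=24>>2=6, th=24&3=0
[2]⇒row 0·2+0+8=8  col gr=6

8,6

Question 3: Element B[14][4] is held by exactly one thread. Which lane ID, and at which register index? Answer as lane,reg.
c: 4->gid=4  r: 14->r8=1,tid=3,i&1=0
L=4*4+3=19  i=1*2+0=2

19,2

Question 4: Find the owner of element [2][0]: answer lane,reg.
c:0=>grp=0  r:2=>rB=0,tig=1,lo=0
L=0*4+1=1  i=0*2+0=0

1,0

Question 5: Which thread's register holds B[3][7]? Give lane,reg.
c=7⇒gr=7  r=3⇒Rb=0,th=1,odd=1
L=7*4+1=29  i=0*2+1=1

29,1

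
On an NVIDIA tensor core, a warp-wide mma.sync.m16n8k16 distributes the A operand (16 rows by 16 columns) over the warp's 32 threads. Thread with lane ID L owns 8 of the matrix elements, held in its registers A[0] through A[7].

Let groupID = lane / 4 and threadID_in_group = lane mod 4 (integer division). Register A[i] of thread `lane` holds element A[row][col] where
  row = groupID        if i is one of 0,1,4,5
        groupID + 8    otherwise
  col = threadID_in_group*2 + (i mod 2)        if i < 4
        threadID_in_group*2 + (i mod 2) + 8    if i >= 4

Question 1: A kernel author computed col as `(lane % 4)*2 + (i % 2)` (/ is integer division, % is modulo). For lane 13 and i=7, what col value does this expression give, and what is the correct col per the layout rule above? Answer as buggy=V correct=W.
buggy=3 correct=11

`(lane % 4)*2 + (i % 2)`[13,7]→3
lane 13: G=3 (13/4), T=1 (13%4)
i=7: r=3+8=11, c=1*2+1+8=11
col: 3 vs 11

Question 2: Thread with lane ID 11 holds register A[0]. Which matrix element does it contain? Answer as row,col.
2,6

lane 11->11/4=2, 11 mod 4=3
i=0  r:2+0->2  c:2·3+0+0->6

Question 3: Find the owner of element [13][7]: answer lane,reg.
r: 13->gid=5,r8=1  c: 7->c8=0,tid=3,i&1=1
L=5*4+3=23  i=0*4+1*2+1=3

23,3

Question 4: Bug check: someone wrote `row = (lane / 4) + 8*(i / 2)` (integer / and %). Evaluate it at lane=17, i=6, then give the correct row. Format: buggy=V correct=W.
`(lane / 4) + 8*(i / 2)`[17,6]->28
L=17->g=17>>2=4, t=17&3=1
[6]->row 4+8=12  col 1·2+0+8=10
row: 28 vs 12

buggy=28 correct=12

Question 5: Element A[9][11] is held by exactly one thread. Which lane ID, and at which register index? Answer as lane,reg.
r=9⇒gr=1,Rb=1  c=11⇒Cb=1,th=1,odd=1
L=1*4+1=5  i=1*4+1*2+1=7

5,7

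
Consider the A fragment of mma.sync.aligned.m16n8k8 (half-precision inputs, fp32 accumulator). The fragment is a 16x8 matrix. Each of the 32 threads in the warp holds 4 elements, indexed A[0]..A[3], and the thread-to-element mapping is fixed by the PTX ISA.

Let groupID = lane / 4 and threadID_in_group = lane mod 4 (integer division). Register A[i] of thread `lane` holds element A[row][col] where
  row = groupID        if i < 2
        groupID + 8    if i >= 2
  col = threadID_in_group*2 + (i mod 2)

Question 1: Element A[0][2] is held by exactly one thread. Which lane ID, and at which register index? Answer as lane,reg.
1,0

r: 0->gid=0,r8=0  c: 2->tid=1,i&1=0
L=0*4+1=1  i=0*2+0=0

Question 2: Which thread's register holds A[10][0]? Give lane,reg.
8,2

r:10=>grp=2,rB=1  c:0=>tig=0,lo=0
L=2*4+0=8  i=1*2+0=2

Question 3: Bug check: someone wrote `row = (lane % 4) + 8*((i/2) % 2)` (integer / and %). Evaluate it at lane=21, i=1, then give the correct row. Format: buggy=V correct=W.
`(lane % 4) + 8*((i/2) % 2)`[21,1]=>1
21: grp=5,tig=1
[1] (5+0,1*2+1) = (5,3)
row: 1 vs 5

buggy=1 correct=5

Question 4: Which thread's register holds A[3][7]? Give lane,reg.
r=3→G=3,rhi=0  c=7→T=3,p=1
L=3*4+3=15  i=0*2+1=1

15,1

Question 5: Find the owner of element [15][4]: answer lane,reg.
r=15→G=7,rhi=1  c=4→T=2,p=0
L=7*4+2=30  i=1*2+0=2

30,2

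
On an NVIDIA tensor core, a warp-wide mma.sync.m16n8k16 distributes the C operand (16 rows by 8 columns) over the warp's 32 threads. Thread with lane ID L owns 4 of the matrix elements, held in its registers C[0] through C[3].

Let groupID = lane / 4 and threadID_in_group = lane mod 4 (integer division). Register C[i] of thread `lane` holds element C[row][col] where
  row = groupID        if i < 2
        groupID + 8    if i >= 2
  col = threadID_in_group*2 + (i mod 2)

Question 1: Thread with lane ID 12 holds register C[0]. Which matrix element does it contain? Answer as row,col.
12: grp=3,tig=0
[0] (3+0,0*2+0) = (3,0)

3,0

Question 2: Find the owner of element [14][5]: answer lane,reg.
26,3

r=14->g=6,rb=1  c=5->t=2,b0=1
L=6*4+2=26  i=1*2+1=3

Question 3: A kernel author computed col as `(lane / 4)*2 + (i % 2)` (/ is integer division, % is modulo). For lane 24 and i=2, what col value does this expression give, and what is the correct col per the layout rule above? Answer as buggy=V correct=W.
`(lane / 4)*2 + (i % 2)`[24,2]=>12
lane 24: grp=6 (24/4), tig=0 (24%4)
i=2: r=6+8=14, c=0*2+0=0
col: 12 vs 0

buggy=12 correct=0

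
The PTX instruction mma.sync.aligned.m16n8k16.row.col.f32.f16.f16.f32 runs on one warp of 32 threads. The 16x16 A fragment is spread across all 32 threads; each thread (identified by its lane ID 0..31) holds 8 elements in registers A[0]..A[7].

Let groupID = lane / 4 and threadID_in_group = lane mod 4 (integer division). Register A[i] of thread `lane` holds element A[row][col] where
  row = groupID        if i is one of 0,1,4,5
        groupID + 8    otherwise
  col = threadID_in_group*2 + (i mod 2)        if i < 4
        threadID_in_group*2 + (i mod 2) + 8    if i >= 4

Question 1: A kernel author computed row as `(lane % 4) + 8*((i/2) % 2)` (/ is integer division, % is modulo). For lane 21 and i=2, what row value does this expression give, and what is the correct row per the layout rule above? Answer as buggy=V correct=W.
`(lane % 4) + 8*((i/2) % 2)`[21,2]=>9
lane 21=>21/4=5, 21 mod 4=1
i=2  r:5+8=>13  c:2·1+0+0=>2
row: 9 vs 13

buggy=9 correct=13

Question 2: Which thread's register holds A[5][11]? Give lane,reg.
r=5->g=5,rb=0  c=11->cb=1,t=1,b0=1
L=5*4+1=21  i=1*4+0*2+1=5

21,5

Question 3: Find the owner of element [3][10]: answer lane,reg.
13,4

r:3=>grp=3,rB=0  c:10=>cB=1,tig=1,lo=0
L=3*4+1=13  i=1*4+0*2+0=4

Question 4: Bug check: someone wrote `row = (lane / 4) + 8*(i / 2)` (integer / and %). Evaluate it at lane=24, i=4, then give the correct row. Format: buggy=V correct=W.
buggy=22 correct=6

`(lane / 4) + 8*(i / 2)`[24,4]→22
lane 24→24/4=6, 24 mod 4=0
i=4  r:6+0→6  c:2·0+0+8→8
row: 22 vs 6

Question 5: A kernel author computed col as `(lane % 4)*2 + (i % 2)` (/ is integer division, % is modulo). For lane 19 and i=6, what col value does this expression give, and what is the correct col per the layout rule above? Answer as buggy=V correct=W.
buggy=6 correct=14

`(lane % 4)*2 + (i % 2)`[19,6]->6
lane 19: g=4 (19/4), t=3 (19%4)
i=6: r=4+8=12, c=3*2+0+8=14
col: 6 vs 14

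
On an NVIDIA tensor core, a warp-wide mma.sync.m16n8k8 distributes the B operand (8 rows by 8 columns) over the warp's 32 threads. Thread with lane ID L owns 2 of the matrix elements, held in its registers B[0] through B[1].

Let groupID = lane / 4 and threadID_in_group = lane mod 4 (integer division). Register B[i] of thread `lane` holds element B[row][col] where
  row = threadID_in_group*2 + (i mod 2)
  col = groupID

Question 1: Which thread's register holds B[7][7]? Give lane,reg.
c: 7->gid=7  r: 7->tid=3,i&1=1
L=7*4+3=31  i=1=1

31,1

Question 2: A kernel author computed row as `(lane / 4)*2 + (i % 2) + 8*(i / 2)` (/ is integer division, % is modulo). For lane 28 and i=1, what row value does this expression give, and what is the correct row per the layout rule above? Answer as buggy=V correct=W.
`(lane / 4)*2 + (i % 2) + 8*(i / 2)`[28,1]->15
lane 28: g=7 (28/4), t=0 (28%4)
i=1: r=0*2+1=1, c=g=7
row: 15 vs 1

buggy=15 correct=1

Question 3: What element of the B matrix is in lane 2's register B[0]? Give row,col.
lane 2: gid=0 (2/4), tid=2 (2%4)
i=0: r=2*2+0=4, c=gid=0

4,0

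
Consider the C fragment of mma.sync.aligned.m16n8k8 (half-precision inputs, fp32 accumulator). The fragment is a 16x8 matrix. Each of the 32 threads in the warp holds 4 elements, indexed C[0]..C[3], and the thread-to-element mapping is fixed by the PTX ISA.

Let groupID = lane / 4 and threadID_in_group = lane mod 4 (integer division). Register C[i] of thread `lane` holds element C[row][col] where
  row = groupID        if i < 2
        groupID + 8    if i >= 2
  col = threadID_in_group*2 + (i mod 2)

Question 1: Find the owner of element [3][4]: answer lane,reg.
r=3->g=3,rb=0  c=4->t=2,b0=0
L=3*4+2=14  i=0*2+0=0

14,0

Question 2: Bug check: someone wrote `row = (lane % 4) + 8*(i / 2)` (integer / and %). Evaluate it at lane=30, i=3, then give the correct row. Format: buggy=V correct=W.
buggy=10 correct=15

`(lane % 4) + 8*(i / 2)`[30,3]->10
lane 30: gid=7 (30/4), tid=2 (30%4)
i=3: r=7+8=15, c=2*2+1=5
row: 10 vs 15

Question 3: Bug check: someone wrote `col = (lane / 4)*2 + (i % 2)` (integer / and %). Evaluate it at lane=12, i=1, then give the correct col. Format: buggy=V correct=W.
buggy=7 correct=1

`(lane / 4)*2 + (i % 2)`[12,1]->7
12: gid=3,tid=0
[1] (3+0,0*2+1) = (3,1)
col: 7 vs 1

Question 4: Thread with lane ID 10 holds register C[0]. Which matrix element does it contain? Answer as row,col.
L=10->gid=10>>2=2, tid=10&3=2
[0]->row 2+0=2  col 2·2+0=4

2,4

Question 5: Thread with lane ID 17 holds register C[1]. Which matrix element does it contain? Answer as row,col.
4,3

17: G=4,T=1
[1] (4+0,1*2+1) = (4,3)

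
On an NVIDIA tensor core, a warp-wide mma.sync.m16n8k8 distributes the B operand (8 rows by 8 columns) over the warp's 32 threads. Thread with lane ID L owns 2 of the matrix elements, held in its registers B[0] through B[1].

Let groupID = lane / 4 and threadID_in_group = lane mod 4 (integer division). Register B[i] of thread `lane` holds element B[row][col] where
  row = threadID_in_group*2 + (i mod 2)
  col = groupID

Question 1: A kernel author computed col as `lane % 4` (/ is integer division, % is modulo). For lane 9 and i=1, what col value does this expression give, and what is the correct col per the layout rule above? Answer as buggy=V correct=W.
`lane % 4`[9,1]→1
9: G=2,T=1
[1] (1*2+1,2) = (3,2)
col: 1 vs 2

buggy=1 correct=2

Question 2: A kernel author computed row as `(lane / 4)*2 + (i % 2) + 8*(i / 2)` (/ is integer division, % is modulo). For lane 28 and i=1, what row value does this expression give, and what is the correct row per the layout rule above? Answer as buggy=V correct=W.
buggy=15 correct=1

`(lane / 4)*2 + (i % 2) + 8*(i / 2)`[28,1]⇒15
lane 28⇒28/4=7, 28 mod 4=0
i=1  r:2·0+1⇒1  c:7
row: 15 vs 1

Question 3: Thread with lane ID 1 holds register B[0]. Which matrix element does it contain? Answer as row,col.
lane 1→1/4=0, 1 mod 4=1
i=0  r:2·1+0→2  c:0

2,0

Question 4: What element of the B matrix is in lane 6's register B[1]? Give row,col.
6: G=1,T=2
[1] (2*2+1,1) = (5,1)

5,1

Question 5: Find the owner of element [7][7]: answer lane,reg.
31,1

c:7=>grp=7  r:7=>tig=3,lo=1
L=7*4+3=31  i=1=1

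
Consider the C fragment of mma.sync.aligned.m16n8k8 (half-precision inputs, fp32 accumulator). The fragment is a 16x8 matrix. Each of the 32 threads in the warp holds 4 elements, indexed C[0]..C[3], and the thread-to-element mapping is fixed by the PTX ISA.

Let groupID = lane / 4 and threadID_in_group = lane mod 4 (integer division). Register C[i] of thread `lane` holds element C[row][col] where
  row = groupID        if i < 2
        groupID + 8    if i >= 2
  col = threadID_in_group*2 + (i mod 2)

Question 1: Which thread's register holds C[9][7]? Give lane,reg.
7,3

r=9→G=1,rhi=1  c=7→T=3,p=1
L=1*4+3=7  i=1*2+1=3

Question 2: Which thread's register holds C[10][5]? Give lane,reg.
r=10⇒gr=2,Rb=1  c=5⇒th=2,odd=1
L=2*4+2=10  i=1*2+1=3

10,3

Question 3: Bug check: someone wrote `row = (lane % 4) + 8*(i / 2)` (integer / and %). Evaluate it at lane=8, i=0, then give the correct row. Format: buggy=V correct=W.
buggy=0 correct=2

`(lane % 4) + 8*(i / 2)`[8,0]⇒0
L=8⇒gr=8>>2=2, th=8&3=0
[0]⇒row 2+0=2  col 0·2+0=0
row: 0 vs 2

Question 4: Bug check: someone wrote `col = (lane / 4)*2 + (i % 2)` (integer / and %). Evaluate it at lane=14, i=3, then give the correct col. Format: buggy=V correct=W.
`(lane / 4)*2 + (i % 2)`[14,3]->7
L=14->gid=14>>2=3, tid=14&3=2
[3]->row 3+8=11  col 2·2+1=5
col: 7 vs 5

buggy=7 correct=5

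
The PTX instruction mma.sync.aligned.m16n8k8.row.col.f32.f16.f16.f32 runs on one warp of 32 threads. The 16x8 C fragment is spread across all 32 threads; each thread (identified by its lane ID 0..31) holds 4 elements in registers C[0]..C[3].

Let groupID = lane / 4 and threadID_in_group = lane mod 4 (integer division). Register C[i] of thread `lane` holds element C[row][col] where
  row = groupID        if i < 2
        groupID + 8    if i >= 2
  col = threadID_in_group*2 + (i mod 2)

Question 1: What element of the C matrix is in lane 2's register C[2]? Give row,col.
L=2=>grp=2>>2=0, tig=2&3=2
[2]=>row 0+8=8  col 2·2+0=4

8,4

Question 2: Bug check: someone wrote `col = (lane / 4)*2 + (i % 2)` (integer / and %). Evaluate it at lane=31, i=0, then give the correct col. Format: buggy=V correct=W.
`(lane / 4)*2 + (i % 2)`[31,0]->14
31: g=7,t=3
[0] (7+0,3*2+0) = (7,6)
col: 14 vs 6

buggy=14 correct=6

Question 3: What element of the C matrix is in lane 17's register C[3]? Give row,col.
12,3

L=17=>grp=17>>2=4, tig=17&3=1
[3]=>row 4+8=12  col 1·2+1=3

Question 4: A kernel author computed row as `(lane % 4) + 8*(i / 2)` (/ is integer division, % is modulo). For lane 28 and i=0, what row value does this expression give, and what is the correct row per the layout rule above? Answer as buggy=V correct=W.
buggy=0 correct=7

`(lane % 4) + 8*(i / 2)`[28,0]⇒0
28: gr=7,th=0
[0] (7+0,0*2+0) = (7,0)
row: 0 vs 7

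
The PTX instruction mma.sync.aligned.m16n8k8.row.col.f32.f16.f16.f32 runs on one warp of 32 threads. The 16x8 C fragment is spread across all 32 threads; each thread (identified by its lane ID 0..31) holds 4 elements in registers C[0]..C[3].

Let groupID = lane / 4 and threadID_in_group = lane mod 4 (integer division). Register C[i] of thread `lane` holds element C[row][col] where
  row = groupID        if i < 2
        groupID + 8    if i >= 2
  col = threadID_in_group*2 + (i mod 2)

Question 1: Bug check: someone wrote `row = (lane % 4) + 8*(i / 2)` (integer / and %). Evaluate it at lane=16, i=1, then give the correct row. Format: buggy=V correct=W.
buggy=0 correct=4

`(lane % 4) + 8*(i / 2)`[16,1]->0
lane 16: gid=4 (16/4), tid=0 (16%4)
i=1: r=4+0=4, c=0*2+1=1
row: 0 vs 4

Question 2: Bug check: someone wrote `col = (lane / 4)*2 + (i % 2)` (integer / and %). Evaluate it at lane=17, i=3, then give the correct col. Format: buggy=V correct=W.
`(lane / 4)*2 + (i % 2)`[17,3]->9
lane 17->17/4=4, 17 mod 4=1
i=3  r:4+8->12  c:2·1+1->3
col: 9 vs 3

buggy=9 correct=3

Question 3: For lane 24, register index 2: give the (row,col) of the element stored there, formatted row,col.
lane 24->24/4=6, 24 mod 4=0
i=2  r:6+8->14  c:2·0+0->0

14,0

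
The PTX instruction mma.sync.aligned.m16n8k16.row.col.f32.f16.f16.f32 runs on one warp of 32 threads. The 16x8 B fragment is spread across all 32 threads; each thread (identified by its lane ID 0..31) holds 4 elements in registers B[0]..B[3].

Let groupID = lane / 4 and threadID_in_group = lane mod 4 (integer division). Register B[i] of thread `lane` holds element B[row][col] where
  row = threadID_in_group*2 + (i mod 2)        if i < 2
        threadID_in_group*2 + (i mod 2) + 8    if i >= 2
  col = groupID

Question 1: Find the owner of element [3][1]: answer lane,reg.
c: 1->gid=1  r: 3->r8=0,tid=1,i&1=1
L=1*4+1=5  i=0*2+1=1

5,1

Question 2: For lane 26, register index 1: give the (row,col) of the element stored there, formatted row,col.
lane 26→26/4=6, 26 mod 4=2
i=1  r:2·2+1+0→5  c:6

5,6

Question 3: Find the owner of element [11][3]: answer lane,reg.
c:3=>grp=3  r:11=>rB=1,tig=1,lo=1
L=3*4+1=13  i=1*2+1=3

13,3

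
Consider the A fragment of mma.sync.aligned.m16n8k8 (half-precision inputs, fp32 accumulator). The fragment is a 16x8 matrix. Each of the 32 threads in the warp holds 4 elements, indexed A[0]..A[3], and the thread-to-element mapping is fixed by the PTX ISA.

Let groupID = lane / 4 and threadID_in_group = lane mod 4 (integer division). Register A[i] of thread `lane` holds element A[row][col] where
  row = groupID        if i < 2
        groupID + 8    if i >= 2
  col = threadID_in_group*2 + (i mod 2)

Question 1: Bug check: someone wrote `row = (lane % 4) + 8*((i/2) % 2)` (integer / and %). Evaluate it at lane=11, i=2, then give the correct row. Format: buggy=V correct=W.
buggy=11 correct=10

`(lane % 4) + 8*((i/2) % 2)`[11,2]→11
L=11→G=11>>2=2, T=11&3=3
[2]→row 2+8=10  col 3·2+0=6
row: 11 vs 10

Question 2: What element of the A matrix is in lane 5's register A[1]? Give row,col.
1,3

lane 5: G=1 (5/4), T=1 (5%4)
i=1: r=1+0=1, c=1*2+1=3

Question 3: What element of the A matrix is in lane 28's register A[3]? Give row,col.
15,1

L=28->g=28>>2=7, t=28&3=0
[3]->row 7+8=15  col 0·2+1=1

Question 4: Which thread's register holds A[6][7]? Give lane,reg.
27,1

r: 6->gid=6,r8=0  c: 7->tid=3,i&1=1
L=6*4+3=27  i=0*2+1=1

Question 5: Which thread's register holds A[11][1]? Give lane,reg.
12,3

r=11⇒gr=3,Rb=1  c=1⇒th=0,odd=1
L=3*4+0=12  i=1*2+1=3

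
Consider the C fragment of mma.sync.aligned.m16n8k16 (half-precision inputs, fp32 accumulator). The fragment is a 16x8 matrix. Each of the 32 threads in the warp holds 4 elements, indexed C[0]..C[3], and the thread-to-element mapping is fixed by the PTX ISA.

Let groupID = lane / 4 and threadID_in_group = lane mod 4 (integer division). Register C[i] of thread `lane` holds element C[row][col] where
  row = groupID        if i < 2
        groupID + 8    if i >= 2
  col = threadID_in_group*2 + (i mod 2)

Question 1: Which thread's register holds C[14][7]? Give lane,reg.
r=14→G=6,rhi=1  c=7→T=3,p=1
L=6*4+3=27  i=1*2+1=3

27,3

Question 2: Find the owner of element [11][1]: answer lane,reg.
12,3

r=11→G=3,rhi=1  c=1→T=0,p=1
L=3*4+0=12  i=1*2+1=3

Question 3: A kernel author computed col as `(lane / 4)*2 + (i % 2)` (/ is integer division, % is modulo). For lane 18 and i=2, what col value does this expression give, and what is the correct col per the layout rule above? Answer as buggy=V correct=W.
buggy=8 correct=4

`(lane / 4)*2 + (i % 2)`[18,2]→8
L=18→G=18>>2=4, T=18&3=2
[2]→row 4+8=12  col 2·2+0=4
col: 8 vs 4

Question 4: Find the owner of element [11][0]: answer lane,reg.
12,2

r=11⇒gr=3,Rb=1  c=0⇒th=0,odd=0
L=3*4+0=12  i=1*2+0=2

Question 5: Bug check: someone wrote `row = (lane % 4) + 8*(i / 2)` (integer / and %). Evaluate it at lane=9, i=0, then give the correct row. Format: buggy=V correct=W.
buggy=1 correct=2

`(lane % 4) + 8*(i / 2)`[9,0]→1
lane 9→9/4=2, 9 mod 4=1
i=0  r:2+0→2  c:2·1+0→2
row: 1 vs 2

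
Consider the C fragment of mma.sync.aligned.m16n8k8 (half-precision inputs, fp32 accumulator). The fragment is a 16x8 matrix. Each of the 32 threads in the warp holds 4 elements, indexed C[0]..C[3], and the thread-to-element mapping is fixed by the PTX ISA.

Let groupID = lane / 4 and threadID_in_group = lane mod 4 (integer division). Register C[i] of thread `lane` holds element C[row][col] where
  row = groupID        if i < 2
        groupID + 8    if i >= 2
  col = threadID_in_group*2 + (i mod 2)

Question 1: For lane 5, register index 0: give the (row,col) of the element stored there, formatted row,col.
lane 5: grp=1 (5/4), tig=1 (5%4)
i=0: r=1+0=1, c=1*2+0=2

1,2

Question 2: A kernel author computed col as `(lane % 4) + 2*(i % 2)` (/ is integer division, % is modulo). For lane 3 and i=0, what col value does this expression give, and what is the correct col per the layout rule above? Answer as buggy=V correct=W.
buggy=3 correct=6

`(lane % 4) + 2*(i % 2)`[3,0]⇒3
lane 3: gr=0 (3/4), th=3 (3%4)
i=0: r=0+0=0, c=3*2+0=6
col: 3 vs 6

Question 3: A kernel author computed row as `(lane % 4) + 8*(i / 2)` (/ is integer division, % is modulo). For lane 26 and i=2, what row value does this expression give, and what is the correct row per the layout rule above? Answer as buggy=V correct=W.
`(lane % 4) + 8*(i / 2)`[26,2]->10
lane 26: gid=6 (26/4), tid=2 (26%4)
i=2: r=6+8=14, c=2*2+0=4
row: 10 vs 14

buggy=10 correct=14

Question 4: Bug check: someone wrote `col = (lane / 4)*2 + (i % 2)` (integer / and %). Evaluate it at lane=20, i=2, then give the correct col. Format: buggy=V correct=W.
`(lane / 4)*2 + (i % 2)`[20,2]⇒10
L=20⇒gr=20>>2=5, th=20&3=0
[2]⇒row 5+8=13  col 0·2+0=0
col: 10 vs 0

buggy=10 correct=0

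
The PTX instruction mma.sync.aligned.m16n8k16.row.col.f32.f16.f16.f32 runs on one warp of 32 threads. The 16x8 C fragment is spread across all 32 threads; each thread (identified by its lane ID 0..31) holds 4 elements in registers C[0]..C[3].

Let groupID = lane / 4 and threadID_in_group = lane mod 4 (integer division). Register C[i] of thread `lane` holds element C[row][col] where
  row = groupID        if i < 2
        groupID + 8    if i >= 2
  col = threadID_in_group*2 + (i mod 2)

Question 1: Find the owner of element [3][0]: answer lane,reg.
r=3->g=3,rb=0  c=0->t=0,b0=0
L=3*4+0=12  i=0*2+0=0

12,0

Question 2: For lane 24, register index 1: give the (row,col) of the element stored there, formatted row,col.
6,1

lane 24: g=6 (24/4), t=0 (24%4)
i=1: r=6+0=6, c=0*2+1=1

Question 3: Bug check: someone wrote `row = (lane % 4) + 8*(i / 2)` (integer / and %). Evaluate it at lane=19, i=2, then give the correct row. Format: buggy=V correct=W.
`(lane % 4) + 8*(i / 2)`[19,2]->11
lane 19->19/4=4, 19 mod 4=3
i=2  r:4+8->12  c:2·3+0->6
row: 11 vs 12

buggy=11 correct=12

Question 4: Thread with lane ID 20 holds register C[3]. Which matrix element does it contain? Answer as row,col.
20: gid=5,tid=0
[3] (5+8,0*2+1) = (13,1)

13,1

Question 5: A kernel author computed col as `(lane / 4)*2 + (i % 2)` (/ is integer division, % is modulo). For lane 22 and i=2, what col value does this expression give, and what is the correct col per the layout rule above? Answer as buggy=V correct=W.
buggy=10 correct=4

`(lane / 4)*2 + (i % 2)`[22,2]->10
lane 22: g=5 (22/4), t=2 (22%4)
i=2: r=5+8=13, c=2*2+0=4
col: 10 vs 4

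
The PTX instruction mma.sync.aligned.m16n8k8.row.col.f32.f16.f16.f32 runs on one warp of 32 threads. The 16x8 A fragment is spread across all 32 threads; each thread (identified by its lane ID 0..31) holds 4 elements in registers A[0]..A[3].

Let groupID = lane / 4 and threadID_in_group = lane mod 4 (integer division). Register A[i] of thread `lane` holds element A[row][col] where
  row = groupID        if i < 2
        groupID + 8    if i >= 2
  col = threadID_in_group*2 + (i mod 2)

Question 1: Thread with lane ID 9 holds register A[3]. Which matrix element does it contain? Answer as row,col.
10,3

9: grp=2,tig=1
[3] (2+8,1*2+1) = (10,3)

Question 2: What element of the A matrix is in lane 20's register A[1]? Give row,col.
5,1

lane 20: g=5 (20/4), t=0 (20%4)
i=1: r=5+0=5, c=0*2+1=1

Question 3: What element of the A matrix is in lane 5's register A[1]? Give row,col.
lane 5: g=1 (5/4), t=1 (5%4)
i=1: r=1+0=1, c=1*2+1=3

1,3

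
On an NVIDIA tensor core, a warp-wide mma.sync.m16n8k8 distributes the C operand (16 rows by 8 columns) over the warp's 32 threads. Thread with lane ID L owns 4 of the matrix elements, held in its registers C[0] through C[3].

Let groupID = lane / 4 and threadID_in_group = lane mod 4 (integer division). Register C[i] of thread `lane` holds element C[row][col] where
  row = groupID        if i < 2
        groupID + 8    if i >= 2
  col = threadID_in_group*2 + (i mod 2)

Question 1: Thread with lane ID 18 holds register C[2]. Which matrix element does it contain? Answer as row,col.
lane 18: G=4 (18/4), T=2 (18%4)
i=2: r=4+8=12, c=2*2+0=4

12,4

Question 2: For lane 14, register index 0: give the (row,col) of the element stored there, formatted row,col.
3,4

lane 14→14/4=3, 14 mod 4=2
i=0  r:3+0→3  c:2·2+0→4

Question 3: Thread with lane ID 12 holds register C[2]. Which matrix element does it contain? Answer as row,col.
11,0

L=12⇒gr=12>>2=3, th=12&3=0
[2]⇒row 3+8=11  col 0·2+0=0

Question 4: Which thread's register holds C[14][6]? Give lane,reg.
r=14→G=6,rhi=1  c=6→T=3,p=0
L=6*4+3=27  i=1*2+0=2

27,2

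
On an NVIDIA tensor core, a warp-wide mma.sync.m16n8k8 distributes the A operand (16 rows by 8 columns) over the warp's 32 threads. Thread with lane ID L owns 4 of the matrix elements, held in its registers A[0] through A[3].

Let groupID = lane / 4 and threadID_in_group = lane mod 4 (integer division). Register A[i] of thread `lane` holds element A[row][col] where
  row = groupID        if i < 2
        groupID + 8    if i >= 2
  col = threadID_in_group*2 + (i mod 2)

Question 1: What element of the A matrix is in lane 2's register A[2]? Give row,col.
8,4

2: gr=0,th=2
[2] (0+8,2*2+0) = (8,4)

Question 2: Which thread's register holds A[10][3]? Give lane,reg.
r=10->g=2,rb=1  c=3->t=1,b0=1
L=2*4+1=9  i=1*2+1=3

9,3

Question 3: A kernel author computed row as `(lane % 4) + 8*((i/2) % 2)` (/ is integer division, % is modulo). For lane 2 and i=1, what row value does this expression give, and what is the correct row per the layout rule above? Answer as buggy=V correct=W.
buggy=2 correct=0

`(lane % 4) + 8*((i/2) % 2)`[2,1]->2
lane 2->2/4=0, 2 mod 4=2
i=1  r:0+0->0  c:2·2+1->5
row: 2 vs 0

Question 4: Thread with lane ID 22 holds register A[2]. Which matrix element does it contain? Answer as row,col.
22: grp=5,tig=2
[2] (5+8,2*2+0) = (13,4)

13,4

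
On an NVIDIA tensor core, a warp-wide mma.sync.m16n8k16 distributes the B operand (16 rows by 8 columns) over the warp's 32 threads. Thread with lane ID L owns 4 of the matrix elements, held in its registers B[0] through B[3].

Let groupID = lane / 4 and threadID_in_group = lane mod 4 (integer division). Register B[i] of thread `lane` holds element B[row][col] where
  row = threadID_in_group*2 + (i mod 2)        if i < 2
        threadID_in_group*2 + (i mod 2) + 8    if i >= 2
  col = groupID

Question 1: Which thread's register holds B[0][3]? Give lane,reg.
c: 3->gid=3  r: 0->r8=0,tid=0,i&1=0
L=3*4+0=12  i=0*2+0=0

12,0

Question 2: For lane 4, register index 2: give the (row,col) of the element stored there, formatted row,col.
8,1

L=4=>grp=4>>2=1, tig=4&3=0
[2]=>row 0·2+0+8=8  col grp=1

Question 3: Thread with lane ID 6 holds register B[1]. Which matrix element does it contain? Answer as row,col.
L=6⇒gr=6>>2=1, th=6&3=2
[1]⇒row 2·2+1+0=5  col gr=1

5,1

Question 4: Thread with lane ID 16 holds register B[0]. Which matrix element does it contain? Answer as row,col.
lane 16: gid=4 (16/4), tid=0 (16%4)
i=0: r=0*2+0+0=0, c=gid=4

0,4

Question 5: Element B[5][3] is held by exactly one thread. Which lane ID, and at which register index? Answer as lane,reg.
c: 3->gid=3  r: 5->r8=0,tid=2,i&1=1
L=3*4+2=14  i=0*2+1=1

14,1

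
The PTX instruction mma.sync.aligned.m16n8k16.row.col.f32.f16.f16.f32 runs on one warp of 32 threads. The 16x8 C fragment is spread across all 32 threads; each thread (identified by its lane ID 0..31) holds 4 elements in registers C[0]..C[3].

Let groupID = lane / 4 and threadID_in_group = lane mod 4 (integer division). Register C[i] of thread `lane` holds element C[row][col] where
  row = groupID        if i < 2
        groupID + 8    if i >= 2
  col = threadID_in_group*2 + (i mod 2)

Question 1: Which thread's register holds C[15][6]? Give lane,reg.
31,2

r=15⇒gr=7,Rb=1  c=6⇒th=3,odd=0
L=7*4+3=31  i=1*2+0=2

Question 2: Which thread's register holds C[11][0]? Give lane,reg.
12,2

r:11=>grp=3,rB=1  c:0=>tig=0,lo=0
L=3*4+0=12  i=1*2+0=2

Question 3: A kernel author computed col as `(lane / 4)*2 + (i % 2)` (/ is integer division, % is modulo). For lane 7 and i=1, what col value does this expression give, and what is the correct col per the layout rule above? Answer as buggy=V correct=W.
buggy=3 correct=7

`(lane / 4)*2 + (i % 2)`[7,1]->3
lane 7->7/4=1, 7 mod 4=3
i=1  r:1+0->1  c:2·3+1->7
col: 3 vs 7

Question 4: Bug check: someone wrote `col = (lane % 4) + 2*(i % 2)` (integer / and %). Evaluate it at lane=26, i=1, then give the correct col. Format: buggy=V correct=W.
`(lane % 4) + 2*(i % 2)`[26,1]⇒4
26: gr=6,th=2
[1] (6+0,2*2+1) = (6,5)
col: 4 vs 5

buggy=4 correct=5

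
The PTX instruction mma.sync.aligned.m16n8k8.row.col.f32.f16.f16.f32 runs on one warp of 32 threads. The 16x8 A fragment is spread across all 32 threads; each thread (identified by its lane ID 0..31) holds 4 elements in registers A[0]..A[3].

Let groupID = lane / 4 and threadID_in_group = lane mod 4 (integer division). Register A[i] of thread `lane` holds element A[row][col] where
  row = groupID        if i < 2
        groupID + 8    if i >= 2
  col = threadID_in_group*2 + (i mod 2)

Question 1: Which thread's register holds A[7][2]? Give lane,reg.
29,0

r=7→G=7,rhi=0  c=2→T=1,p=0
L=7*4+1=29  i=0*2+0=0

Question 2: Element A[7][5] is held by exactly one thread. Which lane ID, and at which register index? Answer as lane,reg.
30,1

r: 7->gid=7,r8=0  c: 5->tid=2,i&1=1
L=7*4+2=30  i=0*2+1=1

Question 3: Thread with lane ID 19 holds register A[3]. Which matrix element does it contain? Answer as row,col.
12,7

L=19->g=19>>2=4, t=19&3=3
[3]->row 4+8=12  col 3·2+1=7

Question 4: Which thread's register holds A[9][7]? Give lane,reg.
r=9->g=1,rb=1  c=7->t=3,b0=1
L=1*4+3=7  i=1*2+1=3

7,3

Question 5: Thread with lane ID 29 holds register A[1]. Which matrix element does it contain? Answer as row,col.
lane 29=>29/4=7, 29 mod 4=1
i=1  r:7+0=>7  c:2·1+1=>3

7,3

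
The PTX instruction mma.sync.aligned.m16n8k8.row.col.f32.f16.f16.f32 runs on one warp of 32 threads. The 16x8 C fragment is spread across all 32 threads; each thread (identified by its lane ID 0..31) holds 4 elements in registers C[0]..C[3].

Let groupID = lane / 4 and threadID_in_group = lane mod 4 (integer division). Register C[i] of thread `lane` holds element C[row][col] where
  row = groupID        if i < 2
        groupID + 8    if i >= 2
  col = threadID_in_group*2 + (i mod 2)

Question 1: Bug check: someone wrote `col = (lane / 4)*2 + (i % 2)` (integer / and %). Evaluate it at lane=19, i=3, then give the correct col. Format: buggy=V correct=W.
`(lane / 4)*2 + (i % 2)`[19,3]→9
lane 19: G=4 (19/4), T=3 (19%4)
i=3: r=4+8=12, c=3*2+1=7
col: 9 vs 7

buggy=9 correct=7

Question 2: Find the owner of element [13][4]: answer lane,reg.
r=13→G=5,rhi=1  c=4→T=2,p=0
L=5*4+2=22  i=1*2+0=2

22,2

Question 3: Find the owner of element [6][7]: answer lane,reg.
r=6->g=6,rb=0  c=7->t=3,b0=1
L=6*4+3=27  i=0*2+1=1

27,1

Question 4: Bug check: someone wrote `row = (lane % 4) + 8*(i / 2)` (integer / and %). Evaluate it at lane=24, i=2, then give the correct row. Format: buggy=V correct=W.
buggy=8 correct=14

`(lane % 4) + 8*(i / 2)`[24,2]⇒8
lane 24⇒24/4=6, 24 mod 4=0
i=2  r:6+8⇒14  c:2·0+0⇒0
row: 8 vs 14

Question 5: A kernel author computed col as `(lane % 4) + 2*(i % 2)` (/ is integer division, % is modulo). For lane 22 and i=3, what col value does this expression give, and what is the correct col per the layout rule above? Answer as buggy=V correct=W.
buggy=4 correct=5

`(lane % 4) + 2*(i % 2)`[22,3]⇒4
22: gr=5,th=2
[3] (5+8,2*2+1) = (13,5)
col: 4 vs 5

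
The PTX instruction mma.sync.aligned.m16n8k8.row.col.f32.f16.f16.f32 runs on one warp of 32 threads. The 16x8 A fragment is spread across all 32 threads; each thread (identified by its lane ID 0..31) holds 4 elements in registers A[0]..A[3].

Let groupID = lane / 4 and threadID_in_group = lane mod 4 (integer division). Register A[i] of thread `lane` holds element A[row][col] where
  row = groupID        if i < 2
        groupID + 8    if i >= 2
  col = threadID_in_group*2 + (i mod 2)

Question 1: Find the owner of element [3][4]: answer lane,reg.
14,0

r: 3->gid=3,r8=0  c: 4->tid=2,i&1=0
L=3*4+2=14  i=0*2+0=0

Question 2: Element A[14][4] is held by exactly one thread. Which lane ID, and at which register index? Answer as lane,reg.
26,2

r: 14->gid=6,r8=1  c: 4->tid=2,i&1=0
L=6*4+2=26  i=1*2+0=2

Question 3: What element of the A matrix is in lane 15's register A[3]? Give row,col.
11,7

lane 15->15/4=3, 15 mod 4=3
i=3  r:3+8->11  c:2·3+1->7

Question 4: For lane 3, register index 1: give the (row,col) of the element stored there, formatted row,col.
lane 3->3/4=0, 3 mod 4=3
i=1  r:0+0->0  c:2·3+1->7

0,7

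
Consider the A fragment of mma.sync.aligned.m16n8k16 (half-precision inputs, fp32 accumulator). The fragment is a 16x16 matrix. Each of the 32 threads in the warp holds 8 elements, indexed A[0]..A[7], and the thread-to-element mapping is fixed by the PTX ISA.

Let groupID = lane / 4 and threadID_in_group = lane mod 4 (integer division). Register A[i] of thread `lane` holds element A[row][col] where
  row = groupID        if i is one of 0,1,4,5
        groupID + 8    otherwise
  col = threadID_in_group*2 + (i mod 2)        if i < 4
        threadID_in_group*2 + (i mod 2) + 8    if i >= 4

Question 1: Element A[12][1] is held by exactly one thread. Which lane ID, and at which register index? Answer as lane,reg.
r=12⇒gr=4,Rb=1  c=1⇒Cb=0,th=0,odd=1
L=4*4+0=16  i=0*4+1*2+1=3

16,3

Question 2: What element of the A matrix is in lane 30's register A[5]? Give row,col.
7,13

lane 30: gid=7 (30/4), tid=2 (30%4)
i=5: r=7+0=7, c=2*2+1+8=13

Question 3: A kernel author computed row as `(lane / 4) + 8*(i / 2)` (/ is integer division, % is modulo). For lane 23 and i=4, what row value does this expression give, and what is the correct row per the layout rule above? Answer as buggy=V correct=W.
buggy=21 correct=5

`(lane / 4) + 8*(i / 2)`[23,4]→21
L=23→G=23>>2=5, T=23&3=3
[4]→row 5+0=5  col 3·2+0+8=14
row: 21 vs 5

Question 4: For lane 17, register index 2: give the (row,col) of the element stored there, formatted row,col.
L=17->g=17>>2=4, t=17&3=1
[2]->row 4+8=12  col 1·2+0+0=2

12,2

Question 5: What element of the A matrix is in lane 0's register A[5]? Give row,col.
L=0->gid=0>>2=0, tid=0&3=0
[5]->row 0+0=0  col 0·2+1+8=9

0,9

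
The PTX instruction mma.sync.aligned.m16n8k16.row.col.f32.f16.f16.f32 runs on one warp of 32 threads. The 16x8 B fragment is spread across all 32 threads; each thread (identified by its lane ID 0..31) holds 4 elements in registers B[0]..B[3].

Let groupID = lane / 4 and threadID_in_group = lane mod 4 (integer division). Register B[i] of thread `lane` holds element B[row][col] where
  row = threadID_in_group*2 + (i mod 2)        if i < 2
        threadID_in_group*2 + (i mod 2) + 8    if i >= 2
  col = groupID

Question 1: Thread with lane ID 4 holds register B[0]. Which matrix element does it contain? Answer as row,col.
4: grp=1,tig=0
[0] (0*2+0+0,1) = (0,1)

0,1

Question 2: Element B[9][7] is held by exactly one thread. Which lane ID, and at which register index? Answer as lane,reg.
c:7=>grp=7  r:9=>rB=1,tig=0,lo=1
L=7*4+0=28  i=1*2+1=3

28,3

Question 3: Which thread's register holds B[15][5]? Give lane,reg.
c=5⇒gr=5  r=15⇒Rb=1,th=3,odd=1
L=5*4+3=23  i=1*2+1=3

23,3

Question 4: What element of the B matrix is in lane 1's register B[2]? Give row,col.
1: G=0,T=1
[2] (1*2+0+8,0) = (10,0)

10,0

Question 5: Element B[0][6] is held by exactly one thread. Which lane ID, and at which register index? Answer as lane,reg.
24,0

c: 6->gid=6  r: 0->r8=0,tid=0,i&1=0
L=6*4+0=24  i=0*2+0=0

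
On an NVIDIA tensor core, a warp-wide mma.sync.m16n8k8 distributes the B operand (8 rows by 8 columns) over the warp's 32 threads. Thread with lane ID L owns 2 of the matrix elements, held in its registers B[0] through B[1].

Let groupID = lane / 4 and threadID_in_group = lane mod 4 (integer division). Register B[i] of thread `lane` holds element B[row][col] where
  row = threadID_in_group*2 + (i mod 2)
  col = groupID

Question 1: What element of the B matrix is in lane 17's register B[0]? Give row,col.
2,4

lane 17: gid=4 (17/4), tid=1 (17%4)
i=0: r=1*2+0=2, c=gid=4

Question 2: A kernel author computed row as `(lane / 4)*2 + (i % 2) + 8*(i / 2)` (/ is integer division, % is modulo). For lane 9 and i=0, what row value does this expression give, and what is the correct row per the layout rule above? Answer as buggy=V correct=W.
buggy=4 correct=2

`(lane / 4)*2 + (i % 2) + 8*(i / 2)`[9,0]->4
9: gid=2,tid=1
[0] (1*2+0,2) = (2,2)
row: 4 vs 2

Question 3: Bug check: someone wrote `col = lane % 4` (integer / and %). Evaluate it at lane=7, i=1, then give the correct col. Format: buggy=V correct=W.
buggy=3 correct=1

`lane % 4`[7,1]→3
7: G=1,T=3
[1] (3*2+1,1) = (7,1)
col: 3 vs 1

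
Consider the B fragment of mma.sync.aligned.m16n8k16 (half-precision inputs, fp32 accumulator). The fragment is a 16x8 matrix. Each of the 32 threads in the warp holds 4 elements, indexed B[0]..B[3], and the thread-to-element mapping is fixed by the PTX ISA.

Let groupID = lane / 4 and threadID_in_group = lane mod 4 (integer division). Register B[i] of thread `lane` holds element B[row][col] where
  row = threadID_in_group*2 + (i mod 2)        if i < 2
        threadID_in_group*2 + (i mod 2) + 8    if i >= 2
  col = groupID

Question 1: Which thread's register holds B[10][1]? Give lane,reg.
5,2

c: 1->gid=1  r: 10->r8=1,tid=1,i&1=0
L=1*4+1=5  i=1*2+0=2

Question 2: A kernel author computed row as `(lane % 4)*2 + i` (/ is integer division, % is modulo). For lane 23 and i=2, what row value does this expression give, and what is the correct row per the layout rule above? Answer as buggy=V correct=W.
`(lane % 4)*2 + i`[23,2]→8
lane 23: G=5 (23/4), T=3 (23%4)
i=2: r=3*2+0+8=14, c=G=5
row: 8 vs 14

buggy=8 correct=14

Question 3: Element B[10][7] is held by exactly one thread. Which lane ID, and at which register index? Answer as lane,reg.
c=7⇒gr=7  r=10⇒Rb=1,th=1,odd=0
L=7*4+1=29  i=1*2+0=2

29,2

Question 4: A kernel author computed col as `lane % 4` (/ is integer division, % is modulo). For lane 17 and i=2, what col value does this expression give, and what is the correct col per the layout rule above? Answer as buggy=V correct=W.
buggy=1 correct=4

`lane % 4`[17,2]->1
17: gid=4,tid=1
[2] (1*2+0+8,4) = (10,4)
col: 1 vs 4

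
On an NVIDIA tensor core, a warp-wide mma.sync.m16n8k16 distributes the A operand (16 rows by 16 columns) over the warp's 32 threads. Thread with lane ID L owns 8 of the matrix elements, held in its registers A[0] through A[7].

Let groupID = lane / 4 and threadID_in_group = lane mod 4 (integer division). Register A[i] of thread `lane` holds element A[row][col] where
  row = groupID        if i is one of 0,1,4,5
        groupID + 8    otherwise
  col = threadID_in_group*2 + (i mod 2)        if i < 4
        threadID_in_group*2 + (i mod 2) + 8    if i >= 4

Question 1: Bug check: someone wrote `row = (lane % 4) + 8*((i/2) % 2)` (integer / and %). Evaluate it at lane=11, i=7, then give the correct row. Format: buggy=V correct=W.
`(lane % 4) + 8*((i/2) % 2)`[11,7]⇒11
lane 11: gr=2 (11/4), th=3 (11%4)
i=7: r=2+8=10, c=3*2+1+8=15
row: 11 vs 10

buggy=11 correct=10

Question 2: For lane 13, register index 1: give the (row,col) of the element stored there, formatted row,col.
3,3

13: gid=3,tid=1
[1] (3+0,1*2+1+0) = (3,3)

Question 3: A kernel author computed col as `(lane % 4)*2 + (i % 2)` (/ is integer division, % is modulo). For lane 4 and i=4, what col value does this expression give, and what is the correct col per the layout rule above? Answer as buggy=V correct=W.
buggy=0 correct=8

`(lane % 4)*2 + (i % 2)`[4,4]=>0
lane 4: grp=1 (4/4), tig=0 (4%4)
i=4: r=1+0=1, c=0*2+0+8=8
col: 0 vs 8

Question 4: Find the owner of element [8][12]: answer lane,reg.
r=8⇒gr=0,Rb=1  c=12⇒Cb=1,th=2,odd=0
L=0*4+2=2  i=1*4+1*2+0=6

2,6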